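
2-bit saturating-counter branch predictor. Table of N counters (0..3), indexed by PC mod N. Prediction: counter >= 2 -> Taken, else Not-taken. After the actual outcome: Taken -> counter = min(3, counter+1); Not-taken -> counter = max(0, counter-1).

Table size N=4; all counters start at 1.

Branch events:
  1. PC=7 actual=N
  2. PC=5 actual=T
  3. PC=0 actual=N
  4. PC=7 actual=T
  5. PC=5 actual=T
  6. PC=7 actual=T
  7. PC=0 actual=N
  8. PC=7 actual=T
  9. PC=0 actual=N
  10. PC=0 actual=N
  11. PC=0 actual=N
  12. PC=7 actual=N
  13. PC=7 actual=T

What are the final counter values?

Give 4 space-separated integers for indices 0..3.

Answer: 0 3 1 3

Derivation:
Ev 1: PC=7 idx=3 pred=N actual=N -> ctr[3]=0
Ev 2: PC=5 idx=1 pred=N actual=T -> ctr[1]=2
Ev 3: PC=0 idx=0 pred=N actual=N -> ctr[0]=0
Ev 4: PC=7 idx=3 pred=N actual=T -> ctr[3]=1
Ev 5: PC=5 idx=1 pred=T actual=T -> ctr[1]=3
Ev 6: PC=7 idx=3 pred=N actual=T -> ctr[3]=2
Ev 7: PC=0 idx=0 pred=N actual=N -> ctr[0]=0
Ev 8: PC=7 idx=3 pred=T actual=T -> ctr[3]=3
Ev 9: PC=0 idx=0 pred=N actual=N -> ctr[0]=0
Ev 10: PC=0 idx=0 pred=N actual=N -> ctr[0]=0
Ev 11: PC=0 idx=0 pred=N actual=N -> ctr[0]=0
Ev 12: PC=7 idx=3 pred=T actual=N -> ctr[3]=2
Ev 13: PC=7 idx=3 pred=T actual=T -> ctr[3]=3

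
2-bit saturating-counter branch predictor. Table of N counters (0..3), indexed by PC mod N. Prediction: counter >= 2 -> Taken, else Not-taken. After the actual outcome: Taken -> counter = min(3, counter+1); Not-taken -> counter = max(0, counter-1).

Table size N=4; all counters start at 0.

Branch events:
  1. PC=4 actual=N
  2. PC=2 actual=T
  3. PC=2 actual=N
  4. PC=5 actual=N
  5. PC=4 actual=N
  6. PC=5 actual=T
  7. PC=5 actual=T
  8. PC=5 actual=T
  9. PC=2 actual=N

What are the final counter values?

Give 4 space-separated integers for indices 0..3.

Ev 1: PC=4 idx=0 pred=N actual=N -> ctr[0]=0
Ev 2: PC=2 idx=2 pred=N actual=T -> ctr[2]=1
Ev 3: PC=2 idx=2 pred=N actual=N -> ctr[2]=0
Ev 4: PC=5 idx=1 pred=N actual=N -> ctr[1]=0
Ev 5: PC=4 idx=0 pred=N actual=N -> ctr[0]=0
Ev 6: PC=5 idx=1 pred=N actual=T -> ctr[1]=1
Ev 7: PC=5 idx=1 pred=N actual=T -> ctr[1]=2
Ev 8: PC=5 idx=1 pred=T actual=T -> ctr[1]=3
Ev 9: PC=2 idx=2 pred=N actual=N -> ctr[2]=0

Answer: 0 3 0 0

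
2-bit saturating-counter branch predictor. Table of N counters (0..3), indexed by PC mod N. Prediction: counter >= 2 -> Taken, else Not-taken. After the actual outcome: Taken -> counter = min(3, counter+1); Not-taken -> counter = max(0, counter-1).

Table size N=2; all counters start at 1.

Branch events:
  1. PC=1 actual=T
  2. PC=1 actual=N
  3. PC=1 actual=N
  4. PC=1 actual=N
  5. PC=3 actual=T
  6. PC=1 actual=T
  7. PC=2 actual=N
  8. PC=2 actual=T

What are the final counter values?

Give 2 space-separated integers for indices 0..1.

Ev 1: PC=1 idx=1 pred=N actual=T -> ctr[1]=2
Ev 2: PC=1 idx=1 pred=T actual=N -> ctr[1]=1
Ev 3: PC=1 idx=1 pred=N actual=N -> ctr[1]=0
Ev 4: PC=1 idx=1 pred=N actual=N -> ctr[1]=0
Ev 5: PC=3 idx=1 pred=N actual=T -> ctr[1]=1
Ev 6: PC=1 idx=1 pred=N actual=T -> ctr[1]=2
Ev 7: PC=2 idx=0 pred=N actual=N -> ctr[0]=0
Ev 8: PC=2 idx=0 pred=N actual=T -> ctr[0]=1

Answer: 1 2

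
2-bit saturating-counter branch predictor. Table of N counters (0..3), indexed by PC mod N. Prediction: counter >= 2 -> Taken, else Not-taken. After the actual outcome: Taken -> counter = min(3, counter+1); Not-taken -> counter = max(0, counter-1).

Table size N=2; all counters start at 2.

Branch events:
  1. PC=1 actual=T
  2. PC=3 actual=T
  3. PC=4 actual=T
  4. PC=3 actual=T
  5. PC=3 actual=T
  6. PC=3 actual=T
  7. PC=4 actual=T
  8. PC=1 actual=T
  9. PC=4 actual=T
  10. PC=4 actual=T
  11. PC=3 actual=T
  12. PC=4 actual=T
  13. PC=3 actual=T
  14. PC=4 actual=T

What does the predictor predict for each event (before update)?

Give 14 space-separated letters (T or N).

Ev 1: PC=1 idx=1 pred=T actual=T -> ctr[1]=3
Ev 2: PC=3 idx=1 pred=T actual=T -> ctr[1]=3
Ev 3: PC=4 idx=0 pred=T actual=T -> ctr[0]=3
Ev 4: PC=3 idx=1 pred=T actual=T -> ctr[1]=3
Ev 5: PC=3 idx=1 pred=T actual=T -> ctr[1]=3
Ev 6: PC=3 idx=1 pred=T actual=T -> ctr[1]=3
Ev 7: PC=4 idx=0 pred=T actual=T -> ctr[0]=3
Ev 8: PC=1 idx=1 pred=T actual=T -> ctr[1]=3
Ev 9: PC=4 idx=0 pred=T actual=T -> ctr[0]=3
Ev 10: PC=4 idx=0 pred=T actual=T -> ctr[0]=3
Ev 11: PC=3 idx=1 pred=T actual=T -> ctr[1]=3
Ev 12: PC=4 idx=0 pred=T actual=T -> ctr[0]=3
Ev 13: PC=3 idx=1 pred=T actual=T -> ctr[1]=3
Ev 14: PC=4 idx=0 pred=T actual=T -> ctr[0]=3

Answer: T T T T T T T T T T T T T T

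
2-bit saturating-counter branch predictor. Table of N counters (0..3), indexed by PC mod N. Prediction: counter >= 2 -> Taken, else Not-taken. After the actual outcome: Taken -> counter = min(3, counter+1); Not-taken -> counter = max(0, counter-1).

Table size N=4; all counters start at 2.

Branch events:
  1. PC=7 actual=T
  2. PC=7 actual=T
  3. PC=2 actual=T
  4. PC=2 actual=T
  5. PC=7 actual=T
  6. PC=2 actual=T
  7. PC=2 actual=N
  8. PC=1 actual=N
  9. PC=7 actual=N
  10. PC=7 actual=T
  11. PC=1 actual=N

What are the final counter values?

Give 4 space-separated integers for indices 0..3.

Answer: 2 0 2 3

Derivation:
Ev 1: PC=7 idx=3 pred=T actual=T -> ctr[3]=3
Ev 2: PC=7 idx=3 pred=T actual=T -> ctr[3]=3
Ev 3: PC=2 idx=2 pred=T actual=T -> ctr[2]=3
Ev 4: PC=2 idx=2 pred=T actual=T -> ctr[2]=3
Ev 5: PC=7 idx=3 pred=T actual=T -> ctr[3]=3
Ev 6: PC=2 idx=2 pred=T actual=T -> ctr[2]=3
Ev 7: PC=2 idx=2 pred=T actual=N -> ctr[2]=2
Ev 8: PC=1 idx=1 pred=T actual=N -> ctr[1]=1
Ev 9: PC=7 idx=3 pred=T actual=N -> ctr[3]=2
Ev 10: PC=7 idx=3 pred=T actual=T -> ctr[3]=3
Ev 11: PC=1 idx=1 pred=N actual=N -> ctr[1]=0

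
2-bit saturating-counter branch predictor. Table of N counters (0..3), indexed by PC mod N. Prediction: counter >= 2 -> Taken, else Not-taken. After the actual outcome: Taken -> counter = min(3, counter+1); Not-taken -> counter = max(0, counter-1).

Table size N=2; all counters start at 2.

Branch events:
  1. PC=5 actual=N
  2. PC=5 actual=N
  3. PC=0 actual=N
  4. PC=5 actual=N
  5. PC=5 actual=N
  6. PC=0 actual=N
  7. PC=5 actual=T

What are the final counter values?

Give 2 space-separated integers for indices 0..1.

Answer: 0 1

Derivation:
Ev 1: PC=5 idx=1 pred=T actual=N -> ctr[1]=1
Ev 2: PC=5 idx=1 pred=N actual=N -> ctr[1]=0
Ev 3: PC=0 idx=0 pred=T actual=N -> ctr[0]=1
Ev 4: PC=5 idx=1 pred=N actual=N -> ctr[1]=0
Ev 5: PC=5 idx=1 pred=N actual=N -> ctr[1]=0
Ev 6: PC=0 idx=0 pred=N actual=N -> ctr[0]=0
Ev 7: PC=5 idx=1 pred=N actual=T -> ctr[1]=1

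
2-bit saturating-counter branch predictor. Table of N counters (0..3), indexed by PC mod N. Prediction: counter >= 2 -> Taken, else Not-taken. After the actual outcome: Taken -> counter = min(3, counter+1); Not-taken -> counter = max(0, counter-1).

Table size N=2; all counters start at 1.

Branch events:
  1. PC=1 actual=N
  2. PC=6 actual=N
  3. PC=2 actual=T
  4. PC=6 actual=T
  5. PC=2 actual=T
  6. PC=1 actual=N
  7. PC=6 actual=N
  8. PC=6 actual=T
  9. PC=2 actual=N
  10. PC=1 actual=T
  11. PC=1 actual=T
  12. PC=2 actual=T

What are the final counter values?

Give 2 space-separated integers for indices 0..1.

Ev 1: PC=1 idx=1 pred=N actual=N -> ctr[1]=0
Ev 2: PC=6 idx=0 pred=N actual=N -> ctr[0]=0
Ev 3: PC=2 idx=0 pred=N actual=T -> ctr[0]=1
Ev 4: PC=6 idx=0 pred=N actual=T -> ctr[0]=2
Ev 5: PC=2 idx=0 pred=T actual=T -> ctr[0]=3
Ev 6: PC=1 idx=1 pred=N actual=N -> ctr[1]=0
Ev 7: PC=6 idx=0 pred=T actual=N -> ctr[0]=2
Ev 8: PC=6 idx=0 pred=T actual=T -> ctr[0]=3
Ev 9: PC=2 idx=0 pred=T actual=N -> ctr[0]=2
Ev 10: PC=1 idx=1 pred=N actual=T -> ctr[1]=1
Ev 11: PC=1 idx=1 pred=N actual=T -> ctr[1]=2
Ev 12: PC=2 idx=0 pred=T actual=T -> ctr[0]=3

Answer: 3 2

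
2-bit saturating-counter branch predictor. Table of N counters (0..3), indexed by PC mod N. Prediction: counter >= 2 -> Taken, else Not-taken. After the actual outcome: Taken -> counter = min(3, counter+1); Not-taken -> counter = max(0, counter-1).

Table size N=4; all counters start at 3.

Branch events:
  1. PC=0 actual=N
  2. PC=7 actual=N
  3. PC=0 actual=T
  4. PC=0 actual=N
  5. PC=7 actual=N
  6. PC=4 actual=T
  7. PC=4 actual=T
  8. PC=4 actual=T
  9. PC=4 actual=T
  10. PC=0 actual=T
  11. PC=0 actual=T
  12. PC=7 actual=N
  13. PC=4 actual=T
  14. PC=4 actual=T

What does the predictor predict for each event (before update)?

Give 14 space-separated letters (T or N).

Answer: T T T T T T T T T T T N T T

Derivation:
Ev 1: PC=0 idx=0 pred=T actual=N -> ctr[0]=2
Ev 2: PC=7 idx=3 pred=T actual=N -> ctr[3]=2
Ev 3: PC=0 idx=0 pred=T actual=T -> ctr[0]=3
Ev 4: PC=0 idx=0 pred=T actual=N -> ctr[0]=2
Ev 5: PC=7 idx=3 pred=T actual=N -> ctr[3]=1
Ev 6: PC=4 idx=0 pred=T actual=T -> ctr[0]=3
Ev 7: PC=4 idx=0 pred=T actual=T -> ctr[0]=3
Ev 8: PC=4 idx=0 pred=T actual=T -> ctr[0]=3
Ev 9: PC=4 idx=0 pred=T actual=T -> ctr[0]=3
Ev 10: PC=0 idx=0 pred=T actual=T -> ctr[0]=3
Ev 11: PC=0 idx=0 pred=T actual=T -> ctr[0]=3
Ev 12: PC=7 idx=3 pred=N actual=N -> ctr[3]=0
Ev 13: PC=4 idx=0 pred=T actual=T -> ctr[0]=3
Ev 14: PC=4 idx=0 pred=T actual=T -> ctr[0]=3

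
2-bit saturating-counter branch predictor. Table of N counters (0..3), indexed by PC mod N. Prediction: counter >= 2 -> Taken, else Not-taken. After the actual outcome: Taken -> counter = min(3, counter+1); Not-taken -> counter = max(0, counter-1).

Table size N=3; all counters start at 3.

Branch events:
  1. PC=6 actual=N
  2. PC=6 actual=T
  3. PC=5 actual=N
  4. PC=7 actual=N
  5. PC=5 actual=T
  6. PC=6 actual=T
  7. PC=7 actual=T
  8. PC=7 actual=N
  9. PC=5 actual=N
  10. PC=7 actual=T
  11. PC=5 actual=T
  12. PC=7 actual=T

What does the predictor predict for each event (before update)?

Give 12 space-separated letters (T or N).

Answer: T T T T T T T T T T T T

Derivation:
Ev 1: PC=6 idx=0 pred=T actual=N -> ctr[0]=2
Ev 2: PC=6 idx=0 pred=T actual=T -> ctr[0]=3
Ev 3: PC=5 idx=2 pred=T actual=N -> ctr[2]=2
Ev 4: PC=7 idx=1 pred=T actual=N -> ctr[1]=2
Ev 5: PC=5 idx=2 pred=T actual=T -> ctr[2]=3
Ev 6: PC=6 idx=0 pred=T actual=T -> ctr[0]=3
Ev 7: PC=7 idx=1 pred=T actual=T -> ctr[1]=3
Ev 8: PC=7 idx=1 pred=T actual=N -> ctr[1]=2
Ev 9: PC=5 idx=2 pred=T actual=N -> ctr[2]=2
Ev 10: PC=7 idx=1 pred=T actual=T -> ctr[1]=3
Ev 11: PC=5 idx=2 pred=T actual=T -> ctr[2]=3
Ev 12: PC=7 idx=1 pred=T actual=T -> ctr[1]=3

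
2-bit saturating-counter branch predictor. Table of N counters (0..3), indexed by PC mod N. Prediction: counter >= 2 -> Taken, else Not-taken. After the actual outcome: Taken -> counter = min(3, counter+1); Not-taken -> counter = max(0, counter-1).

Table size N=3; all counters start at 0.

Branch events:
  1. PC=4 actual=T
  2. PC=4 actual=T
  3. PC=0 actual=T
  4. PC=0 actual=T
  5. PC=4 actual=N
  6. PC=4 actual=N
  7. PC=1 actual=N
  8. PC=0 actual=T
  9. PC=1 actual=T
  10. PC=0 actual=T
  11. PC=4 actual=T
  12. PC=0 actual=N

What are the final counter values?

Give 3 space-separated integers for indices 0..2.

Answer: 2 2 0

Derivation:
Ev 1: PC=4 idx=1 pred=N actual=T -> ctr[1]=1
Ev 2: PC=4 idx=1 pred=N actual=T -> ctr[1]=2
Ev 3: PC=0 idx=0 pred=N actual=T -> ctr[0]=1
Ev 4: PC=0 idx=0 pred=N actual=T -> ctr[0]=2
Ev 5: PC=4 idx=1 pred=T actual=N -> ctr[1]=1
Ev 6: PC=4 idx=1 pred=N actual=N -> ctr[1]=0
Ev 7: PC=1 idx=1 pred=N actual=N -> ctr[1]=0
Ev 8: PC=0 idx=0 pred=T actual=T -> ctr[0]=3
Ev 9: PC=1 idx=1 pred=N actual=T -> ctr[1]=1
Ev 10: PC=0 idx=0 pred=T actual=T -> ctr[0]=3
Ev 11: PC=4 idx=1 pred=N actual=T -> ctr[1]=2
Ev 12: PC=0 idx=0 pred=T actual=N -> ctr[0]=2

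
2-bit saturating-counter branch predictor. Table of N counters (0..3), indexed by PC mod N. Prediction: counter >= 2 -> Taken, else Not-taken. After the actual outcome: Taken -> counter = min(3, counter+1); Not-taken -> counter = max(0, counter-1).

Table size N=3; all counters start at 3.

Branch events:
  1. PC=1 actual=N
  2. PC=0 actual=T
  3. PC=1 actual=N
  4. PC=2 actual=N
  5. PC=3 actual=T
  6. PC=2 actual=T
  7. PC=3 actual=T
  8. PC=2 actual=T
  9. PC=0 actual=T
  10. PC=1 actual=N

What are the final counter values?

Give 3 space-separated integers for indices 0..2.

Answer: 3 0 3

Derivation:
Ev 1: PC=1 idx=1 pred=T actual=N -> ctr[1]=2
Ev 2: PC=0 idx=0 pred=T actual=T -> ctr[0]=3
Ev 3: PC=1 idx=1 pred=T actual=N -> ctr[1]=1
Ev 4: PC=2 idx=2 pred=T actual=N -> ctr[2]=2
Ev 5: PC=3 idx=0 pred=T actual=T -> ctr[0]=3
Ev 6: PC=2 idx=2 pred=T actual=T -> ctr[2]=3
Ev 7: PC=3 idx=0 pred=T actual=T -> ctr[0]=3
Ev 8: PC=2 idx=2 pred=T actual=T -> ctr[2]=3
Ev 9: PC=0 idx=0 pred=T actual=T -> ctr[0]=3
Ev 10: PC=1 idx=1 pred=N actual=N -> ctr[1]=0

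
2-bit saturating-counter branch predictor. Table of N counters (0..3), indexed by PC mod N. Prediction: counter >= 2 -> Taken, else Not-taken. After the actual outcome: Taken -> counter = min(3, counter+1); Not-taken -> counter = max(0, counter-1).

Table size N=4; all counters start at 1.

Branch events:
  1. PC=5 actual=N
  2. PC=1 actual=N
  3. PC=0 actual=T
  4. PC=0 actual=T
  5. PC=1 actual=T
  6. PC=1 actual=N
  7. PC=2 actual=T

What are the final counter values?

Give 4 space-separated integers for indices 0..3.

Ev 1: PC=5 idx=1 pred=N actual=N -> ctr[1]=0
Ev 2: PC=1 idx=1 pred=N actual=N -> ctr[1]=0
Ev 3: PC=0 idx=0 pred=N actual=T -> ctr[0]=2
Ev 4: PC=0 idx=0 pred=T actual=T -> ctr[0]=3
Ev 5: PC=1 idx=1 pred=N actual=T -> ctr[1]=1
Ev 6: PC=1 idx=1 pred=N actual=N -> ctr[1]=0
Ev 7: PC=2 idx=2 pred=N actual=T -> ctr[2]=2

Answer: 3 0 2 1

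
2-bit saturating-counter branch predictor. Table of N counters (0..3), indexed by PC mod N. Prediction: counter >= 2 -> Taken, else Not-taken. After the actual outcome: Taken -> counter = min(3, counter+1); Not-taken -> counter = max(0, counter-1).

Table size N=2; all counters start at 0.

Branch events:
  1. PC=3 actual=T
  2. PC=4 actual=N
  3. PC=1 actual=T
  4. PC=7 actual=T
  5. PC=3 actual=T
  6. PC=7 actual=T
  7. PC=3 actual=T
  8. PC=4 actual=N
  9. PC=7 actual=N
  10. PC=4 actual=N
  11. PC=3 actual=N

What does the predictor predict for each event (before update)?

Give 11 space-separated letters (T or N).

Answer: N N N T T T T N T N T

Derivation:
Ev 1: PC=3 idx=1 pred=N actual=T -> ctr[1]=1
Ev 2: PC=4 idx=0 pred=N actual=N -> ctr[0]=0
Ev 3: PC=1 idx=1 pred=N actual=T -> ctr[1]=2
Ev 4: PC=7 idx=1 pred=T actual=T -> ctr[1]=3
Ev 5: PC=3 idx=1 pred=T actual=T -> ctr[1]=3
Ev 6: PC=7 idx=1 pred=T actual=T -> ctr[1]=3
Ev 7: PC=3 idx=1 pred=T actual=T -> ctr[1]=3
Ev 8: PC=4 idx=0 pred=N actual=N -> ctr[0]=0
Ev 9: PC=7 idx=1 pred=T actual=N -> ctr[1]=2
Ev 10: PC=4 idx=0 pred=N actual=N -> ctr[0]=0
Ev 11: PC=3 idx=1 pred=T actual=N -> ctr[1]=1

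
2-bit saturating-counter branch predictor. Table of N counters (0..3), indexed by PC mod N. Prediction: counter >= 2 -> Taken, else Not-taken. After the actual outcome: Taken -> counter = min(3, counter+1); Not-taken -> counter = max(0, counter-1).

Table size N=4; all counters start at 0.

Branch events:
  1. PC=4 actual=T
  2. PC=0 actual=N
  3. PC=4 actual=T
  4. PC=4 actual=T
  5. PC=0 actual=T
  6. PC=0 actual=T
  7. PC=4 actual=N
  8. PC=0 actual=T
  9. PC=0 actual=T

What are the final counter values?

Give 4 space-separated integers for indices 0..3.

Ev 1: PC=4 idx=0 pred=N actual=T -> ctr[0]=1
Ev 2: PC=0 idx=0 pred=N actual=N -> ctr[0]=0
Ev 3: PC=4 idx=0 pred=N actual=T -> ctr[0]=1
Ev 4: PC=4 idx=0 pred=N actual=T -> ctr[0]=2
Ev 5: PC=0 idx=0 pred=T actual=T -> ctr[0]=3
Ev 6: PC=0 idx=0 pred=T actual=T -> ctr[0]=3
Ev 7: PC=4 idx=0 pred=T actual=N -> ctr[0]=2
Ev 8: PC=0 idx=0 pred=T actual=T -> ctr[0]=3
Ev 9: PC=0 idx=0 pred=T actual=T -> ctr[0]=3

Answer: 3 0 0 0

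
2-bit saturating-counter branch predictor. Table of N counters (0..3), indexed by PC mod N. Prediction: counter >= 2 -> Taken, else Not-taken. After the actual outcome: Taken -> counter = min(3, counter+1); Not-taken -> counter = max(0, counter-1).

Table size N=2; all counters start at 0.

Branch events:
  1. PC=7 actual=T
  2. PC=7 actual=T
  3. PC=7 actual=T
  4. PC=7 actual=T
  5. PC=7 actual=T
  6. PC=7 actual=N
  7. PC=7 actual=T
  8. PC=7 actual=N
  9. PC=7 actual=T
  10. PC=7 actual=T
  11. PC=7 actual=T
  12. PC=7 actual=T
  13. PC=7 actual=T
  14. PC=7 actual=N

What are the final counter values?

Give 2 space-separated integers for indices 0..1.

Ev 1: PC=7 idx=1 pred=N actual=T -> ctr[1]=1
Ev 2: PC=7 idx=1 pred=N actual=T -> ctr[1]=2
Ev 3: PC=7 idx=1 pred=T actual=T -> ctr[1]=3
Ev 4: PC=7 idx=1 pred=T actual=T -> ctr[1]=3
Ev 5: PC=7 idx=1 pred=T actual=T -> ctr[1]=3
Ev 6: PC=7 idx=1 pred=T actual=N -> ctr[1]=2
Ev 7: PC=7 idx=1 pred=T actual=T -> ctr[1]=3
Ev 8: PC=7 idx=1 pred=T actual=N -> ctr[1]=2
Ev 9: PC=7 idx=1 pred=T actual=T -> ctr[1]=3
Ev 10: PC=7 idx=1 pred=T actual=T -> ctr[1]=3
Ev 11: PC=7 idx=1 pred=T actual=T -> ctr[1]=3
Ev 12: PC=7 idx=1 pred=T actual=T -> ctr[1]=3
Ev 13: PC=7 idx=1 pred=T actual=T -> ctr[1]=3
Ev 14: PC=7 idx=1 pred=T actual=N -> ctr[1]=2

Answer: 0 2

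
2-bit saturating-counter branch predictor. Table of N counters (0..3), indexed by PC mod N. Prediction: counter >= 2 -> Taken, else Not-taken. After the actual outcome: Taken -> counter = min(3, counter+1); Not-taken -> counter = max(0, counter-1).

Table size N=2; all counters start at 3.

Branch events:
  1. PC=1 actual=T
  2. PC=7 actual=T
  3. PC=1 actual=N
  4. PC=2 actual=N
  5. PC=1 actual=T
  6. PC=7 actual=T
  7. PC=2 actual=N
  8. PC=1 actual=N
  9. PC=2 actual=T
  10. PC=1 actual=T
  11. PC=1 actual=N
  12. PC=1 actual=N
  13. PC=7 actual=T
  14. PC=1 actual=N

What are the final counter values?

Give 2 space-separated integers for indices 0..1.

Ev 1: PC=1 idx=1 pred=T actual=T -> ctr[1]=3
Ev 2: PC=7 idx=1 pred=T actual=T -> ctr[1]=3
Ev 3: PC=1 idx=1 pred=T actual=N -> ctr[1]=2
Ev 4: PC=2 idx=0 pred=T actual=N -> ctr[0]=2
Ev 5: PC=1 idx=1 pred=T actual=T -> ctr[1]=3
Ev 6: PC=7 idx=1 pred=T actual=T -> ctr[1]=3
Ev 7: PC=2 idx=0 pred=T actual=N -> ctr[0]=1
Ev 8: PC=1 idx=1 pred=T actual=N -> ctr[1]=2
Ev 9: PC=2 idx=0 pred=N actual=T -> ctr[0]=2
Ev 10: PC=1 idx=1 pred=T actual=T -> ctr[1]=3
Ev 11: PC=1 idx=1 pred=T actual=N -> ctr[1]=2
Ev 12: PC=1 idx=1 pred=T actual=N -> ctr[1]=1
Ev 13: PC=7 idx=1 pred=N actual=T -> ctr[1]=2
Ev 14: PC=1 idx=1 pred=T actual=N -> ctr[1]=1

Answer: 2 1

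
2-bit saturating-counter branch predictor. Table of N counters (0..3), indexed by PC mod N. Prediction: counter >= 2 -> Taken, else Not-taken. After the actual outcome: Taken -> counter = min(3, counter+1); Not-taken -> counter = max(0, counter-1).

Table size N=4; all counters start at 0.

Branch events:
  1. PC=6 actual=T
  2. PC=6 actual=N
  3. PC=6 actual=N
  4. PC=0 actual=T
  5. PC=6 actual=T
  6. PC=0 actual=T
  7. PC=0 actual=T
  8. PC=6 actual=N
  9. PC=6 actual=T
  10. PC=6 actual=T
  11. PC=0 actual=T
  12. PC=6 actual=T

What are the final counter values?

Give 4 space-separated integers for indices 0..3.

Answer: 3 0 3 0

Derivation:
Ev 1: PC=6 idx=2 pred=N actual=T -> ctr[2]=1
Ev 2: PC=6 idx=2 pred=N actual=N -> ctr[2]=0
Ev 3: PC=6 idx=2 pred=N actual=N -> ctr[2]=0
Ev 4: PC=0 idx=0 pred=N actual=T -> ctr[0]=1
Ev 5: PC=6 idx=2 pred=N actual=T -> ctr[2]=1
Ev 6: PC=0 idx=0 pred=N actual=T -> ctr[0]=2
Ev 7: PC=0 idx=0 pred=T actual=T -> ctr[0]=3
Ev 8: PC=6 idx=2 pred=N actual=N -> ctr[2]=0
Ev 9: PC=6 idx=2 pred=N actual=T -> ctr[2]=1
Ev 10: PC=6 idx=2 pred=N actual=T -> ctr[2]=2
Ev 11: PC=0 idx=0 pred=T actual=T -> ctr[0]=3
Ev 12: PC=6 idx=2 pred=T actual=T -> ctr[2]=3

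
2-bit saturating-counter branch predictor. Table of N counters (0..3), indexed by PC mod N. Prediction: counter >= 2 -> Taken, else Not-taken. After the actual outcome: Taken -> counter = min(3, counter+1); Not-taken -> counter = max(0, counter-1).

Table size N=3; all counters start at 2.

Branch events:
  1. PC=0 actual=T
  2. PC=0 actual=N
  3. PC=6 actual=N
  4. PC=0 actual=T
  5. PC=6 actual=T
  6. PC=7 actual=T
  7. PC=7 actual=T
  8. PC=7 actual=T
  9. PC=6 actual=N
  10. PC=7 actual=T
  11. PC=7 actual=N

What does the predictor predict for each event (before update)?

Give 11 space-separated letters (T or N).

Answer: T T T N T T T T T T T

Derivation:
Ev 1: PC=0 idx=0 pred=T actual=T -> ctr[0]=3
Ev 2: PC=0 idx=0 pred=T actual=N -> ctr[0]=2
Ev 3: PC=6 idx=0 pred=T actual=N -> ctr[0]=1
Ev 4: PC=0 idx=0 pred=N actual=T -> ctr[0]=2
Ev 5: PC=6 idx=0 pred=T actual=T -> ctr[0]=3
Ev 6: PC=7 idx=1 pred=T actual=T -> ctr[1]=3
Ev 7: PC=7 idx=1 pred=T actual=T -> ctr[1]=3
Ev 8: PC=7 idx=1 pred=T actual=T -> ctr[1]=3
Ev 9: PC=6 idx=0 pred=T actual=N -> ctr[0]=2
Ev 10: PC=7 idx=1 pred=T actual=T -> ctr[1]=3
Ev 11: PC=7 idx=1 pred=T actual=N -> ctr[1]=2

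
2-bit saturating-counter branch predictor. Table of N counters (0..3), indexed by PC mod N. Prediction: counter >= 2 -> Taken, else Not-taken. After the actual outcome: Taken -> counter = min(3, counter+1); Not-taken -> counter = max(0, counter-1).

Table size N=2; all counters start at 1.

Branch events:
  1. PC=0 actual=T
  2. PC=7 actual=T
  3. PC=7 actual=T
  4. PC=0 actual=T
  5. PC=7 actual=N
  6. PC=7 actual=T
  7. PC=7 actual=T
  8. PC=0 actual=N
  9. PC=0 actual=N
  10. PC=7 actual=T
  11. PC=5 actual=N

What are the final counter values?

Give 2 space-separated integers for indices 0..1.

Ev 1: PC=0 idx=0 pred=N actual=T -> ctr[0]=2
Ev 2: PC=7 idx=1 pred=N actual=T -> ctr[1]=2
Ev 3: PC=7 idx=1 pred=T actual=T -> ctr[1]=3
Ev 4: PC=0 idx=0 pred=T actual=T -> ctr[0]=3
Ev 5: PC=7 idx=1 pred=T actual=N -> ctr[1]=2
Ev 6: PC=7 idx=1 pred=T actual=T -> ctr[1]=3
Ev 7: PC=7 idx=1 pred=T actual=T -> ctr[1]=3
Ev 8: PC=0 idx=0 pred=T actual=N -> ctr[0]=2
Ev 9: PC=0 idx=0 pred=T actual=N -> ctr[0]=1
Ev 10: PC=7 idx=1 pred=T actual=T -> ctr[1]=3
Ev 11: PC=5 idx=1 pred=T actual=N -> ctr[1]=2

Answer: 1 2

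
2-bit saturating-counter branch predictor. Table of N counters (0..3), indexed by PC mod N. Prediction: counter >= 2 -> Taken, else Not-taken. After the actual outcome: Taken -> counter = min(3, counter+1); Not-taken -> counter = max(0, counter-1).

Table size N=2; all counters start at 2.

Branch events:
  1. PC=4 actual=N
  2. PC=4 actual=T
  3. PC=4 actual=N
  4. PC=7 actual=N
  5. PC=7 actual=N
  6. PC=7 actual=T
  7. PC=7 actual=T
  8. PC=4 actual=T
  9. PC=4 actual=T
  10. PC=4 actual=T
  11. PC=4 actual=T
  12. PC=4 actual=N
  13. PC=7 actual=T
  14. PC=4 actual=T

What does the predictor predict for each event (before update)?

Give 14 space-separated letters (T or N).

Ev 1: PC=4 idx=0 pred=T actual=N -> ctr[0]=1
Ev 2: PC=4 idx=0 pred=N actual=T -> ctr[0]=2
Ev 3: PC=4 idx=0 pred=T actual=N -> ctr[0]=1
Ev 4: PC=7 idx=1 pred=T actual=N -> ctr[1]=1
Ev 5: PC=7 idx=1 pred=N actual=N -> ctr[1]=0
Ev 6: PC=7 idx=1 pred=N actual=T -> ctr[1]=1
Ev 7: PC=7 idx=1 pred=N actual=T -> ctr[1]=2
Ev 8: PC=4 idx=0 pred=N actual=T -> ctr[0]=2
Ev 9: PC=4 idx=0 pred=T actual=T -> ctr[0]=3
Ev 10: PC=4 idx=0 pred=T actual=T -> ctr[0]=3
Ev 11: PC=4 idx=0 pred=T actual=T -> ctr[0]=3
Ev 12: PC=4 idx=0 pred=T actual=N -> ctr[0]=2
Ev 13: PC=7 idx=1 pred=T actual=T -> ctr[1]=3
Ev 14: PC=4 idx=0 pred=T actual=T -> ctr[0]=3

Answer: T N T T N N N N T T T T T T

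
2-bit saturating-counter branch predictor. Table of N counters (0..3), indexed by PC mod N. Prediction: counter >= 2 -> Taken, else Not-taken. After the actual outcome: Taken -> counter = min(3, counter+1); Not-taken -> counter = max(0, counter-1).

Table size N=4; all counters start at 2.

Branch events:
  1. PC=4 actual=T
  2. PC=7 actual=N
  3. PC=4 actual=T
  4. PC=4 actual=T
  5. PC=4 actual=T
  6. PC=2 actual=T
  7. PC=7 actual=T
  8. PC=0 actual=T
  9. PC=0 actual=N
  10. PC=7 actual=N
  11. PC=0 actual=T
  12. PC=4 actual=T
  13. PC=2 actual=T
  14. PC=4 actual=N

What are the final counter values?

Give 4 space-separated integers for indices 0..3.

Answer: 2 2 3 1

Derivation:
Ev 1: PC=4 idx=0 pred=T actual=T -> ctr[0]=3
Ev 2: PC=7 idx=3 pred=T actual=N -> ctr[3]=1
Ev 3: PC=4 idx=0 pred=T actual=T -> ctr[0]=3
Ev 4: PC=4 idx=0 pred=T actual=T -> ctr[0]=3
Ev 5: PC=4 idx=0 pred=T actual=T -> ctr[0]=3
Ev 6: PC=2 idx=2 pred=T actual=T -> ctr[2]=3
Ev 7: PC=7 idx=3 pred=N actual=T -> ctr[3]=2
Ev 8: PC=0 idx=0 pred=T actual=T -> ctr[0]=3
Ev 9: PC=0 idx=0 pred=T actual=N -> ctr[0]=2
Ev 10: PC=7 idx=3 pred=T actual=N -> ctr[3]=1
Ev 11: PC=0 idx=0 pred=T actual=T -> ctr[0]=3
Ev 12: PC=4 idx=0 pred=T actual=T -> ctr[0]=3
Ev 13: PC=2 idx=2 pred=T actual=T -> ctr[2]=3
Ev 14: PC=4 idx=0 pred=T actual=N -> ctr[0]=2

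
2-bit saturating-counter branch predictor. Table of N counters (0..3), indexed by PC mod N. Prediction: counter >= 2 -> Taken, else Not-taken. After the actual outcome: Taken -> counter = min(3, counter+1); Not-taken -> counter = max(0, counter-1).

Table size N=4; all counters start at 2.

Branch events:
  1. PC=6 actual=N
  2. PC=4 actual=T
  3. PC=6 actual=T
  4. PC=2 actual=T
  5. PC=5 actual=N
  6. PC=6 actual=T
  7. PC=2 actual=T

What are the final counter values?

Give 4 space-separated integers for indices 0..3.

Ev 1: PC=6 idx=2 pred=T actual=N -> ctr[2]=1
Ev 2: PC=4 idx=0 pred=T actual=T -> ctr[0]=3
Ev 3: PC=6 idx=2 pred=N actual=T -> ctr[2]=2
Ev 4: PC=2 idx=2 pred=T actual=T -> ctr[2]=3
Ev 5: PC=5 idx=1 pred=T actual=N -> ctr[1]=1
Ev 6: PC=6 idx=2 pred=T actual=T -> ctr[2]=3
Ev 7: PC=2 idx=2 pred=T actual=T -> ctr[2]=3

Answer: 3 1 3 2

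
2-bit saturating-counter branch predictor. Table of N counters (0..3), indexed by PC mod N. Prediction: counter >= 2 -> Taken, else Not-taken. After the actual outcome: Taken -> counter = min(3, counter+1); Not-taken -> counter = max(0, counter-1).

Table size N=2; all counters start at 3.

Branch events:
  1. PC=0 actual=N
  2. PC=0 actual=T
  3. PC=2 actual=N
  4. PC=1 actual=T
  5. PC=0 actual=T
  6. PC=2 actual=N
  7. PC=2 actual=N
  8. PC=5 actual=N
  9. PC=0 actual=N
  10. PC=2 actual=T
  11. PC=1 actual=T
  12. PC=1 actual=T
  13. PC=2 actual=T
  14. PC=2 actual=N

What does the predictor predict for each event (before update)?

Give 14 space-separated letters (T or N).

Ev 1: PC=0 idx=0 pred=T actual=N -> ctr[0]=2
Ev 2: PC=0 idx=0 pred=T actual=T -> ctr[0]=3
Ev 3: PC=2 idx=0 pred=T actual=N -> ctr[0]=2
Ev 4: PC=1 idx=1 pred=T actual=T -> ctr[1]=3
Ev 5: PC=0 idx=0 pred=T actual=T -> ctr[0]=3
Ev 6: PC=2 idx=0 pred=T actual=N -> ctr[0]=2
Ev 7: PC=2 idx=0 pred=T actual=N -> ctr[0]=1
Ev 8: PC=5 idx=1 pred=T actual=N -> ctr[1]=2
Ev 9: PC=0 idx=0 pred=N actual=N -> ctr[0]=0
Ev 10: PC=2 idx=0 pred=N actual=T -> ctr[0]=1
Ev 11: PC=1 idx=1 pred=T actual=T -> ctr[1]=3
Ev 12: PC=1 idx=1 pred=T actual=T -> ctr[1]=3
Ev 13: PC=2 idx=0 pred=N actual=T -> ctr[0]=2
Ev 14: PC=2 idx=0 pred=T actual=N -> ctr[0]=1

Answer: T T T T T T T T N N T T N T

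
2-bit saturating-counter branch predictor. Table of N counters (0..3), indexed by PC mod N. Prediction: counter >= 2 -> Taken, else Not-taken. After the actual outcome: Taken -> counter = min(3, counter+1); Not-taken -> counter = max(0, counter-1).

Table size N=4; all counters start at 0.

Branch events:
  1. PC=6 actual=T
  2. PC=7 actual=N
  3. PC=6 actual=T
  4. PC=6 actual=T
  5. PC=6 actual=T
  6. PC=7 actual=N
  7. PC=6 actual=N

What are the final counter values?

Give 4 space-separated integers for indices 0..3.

Ev 1: PC=6 idx=2 pred=N actual=T -> ctr[2]=1
Ev 2: PC=7 idx=3 pred=N actual=N -> ctr[3]=0
Ev 3: PC=6 idx=2 pred=N actual=T -> ctr[2]=2
Ev 4: PC=6 idx=2 pred=T actual=T -> ctr[2]=3
Ev 5: PC=6 idx=2 pred=T actual=T -> ctr[2]=3
Ev 6: PC=7 idx=3 pred=N actual=N -> ctr[3]=0
Ev 7: PC=6 idx=2 pred=T actual=N -> ctr[2]=2

Answer: 0 0 2 0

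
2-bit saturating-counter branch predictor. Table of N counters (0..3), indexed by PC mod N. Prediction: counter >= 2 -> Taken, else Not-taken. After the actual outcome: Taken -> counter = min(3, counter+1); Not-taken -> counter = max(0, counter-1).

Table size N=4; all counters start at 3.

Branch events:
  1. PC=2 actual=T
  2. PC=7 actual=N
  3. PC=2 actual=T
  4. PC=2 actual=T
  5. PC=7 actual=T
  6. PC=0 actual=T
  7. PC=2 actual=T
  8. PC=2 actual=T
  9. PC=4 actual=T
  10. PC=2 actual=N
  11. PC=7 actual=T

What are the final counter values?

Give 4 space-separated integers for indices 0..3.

Ev 1: PC=2 idx=2 pred=T actual=T -> ctr[2]=3
Ev 2: PC=7 idx=3 pred=T actual=N -> ctr[3]=2
Ev 3: PC=2 idx=2 pred=T actual=T -> ctr[2]=3
Ev 4: PC=2 idx=2 pred=T actual=T -> ctr[2]=3
Ev 5: PC=7 idx=3 pred=T actual=T -> ctr[3]=3
Ev 6: PC=0 idx=0 pred=T actual=T -> ctr[0]=3
Ev 7: PC=2 idx=2 pred=T actual=T -> ctr[2]=3
Ev 8: PC=2 idx=2 pred=T actual=T -> ctr[2]=3
Ev 9: PC=4 idx=0 pred=T actual=T -> ctr[0]=3
Ev 10: PC=2 idx=2 pred=T actual=N -> ctr[2]=2
Ev 11: PC=7 idx=3 pred=T actual=T -> ctr[3]=3

Answer: 3 3 2 3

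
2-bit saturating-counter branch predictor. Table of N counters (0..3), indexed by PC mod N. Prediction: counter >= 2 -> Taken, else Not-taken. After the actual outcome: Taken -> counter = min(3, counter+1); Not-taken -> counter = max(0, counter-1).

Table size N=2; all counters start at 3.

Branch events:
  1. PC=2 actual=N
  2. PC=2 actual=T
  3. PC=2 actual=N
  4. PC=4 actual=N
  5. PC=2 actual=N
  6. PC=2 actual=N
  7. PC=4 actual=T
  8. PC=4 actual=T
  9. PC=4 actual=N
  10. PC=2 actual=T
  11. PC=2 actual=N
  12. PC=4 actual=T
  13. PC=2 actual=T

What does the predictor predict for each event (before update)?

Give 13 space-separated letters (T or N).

Answer: T T T T N N N N T N T N T

Derivation:
Ev 1: PC=2 idx=0 pred=T actual=N -> ctr[0]=2
Ev 2: PC=2 idx=0 pred=T actual=T -> ctr[0]=3
Ev 3: PC=2 idx=0 pred=T actual=N -> ctr[0]=2
Ev 4: PC=4 idx=0 pred=T actual=N -> ctr[0]=1
Ev 5: PC=2 idx=0 pred=N actual=N -> ctr[0]=0
Ev 6: PC=2 idx=0 pred=N actual=N -> ctr[0]=0
Ev 7: PC=4 idx=0 pred=N actual=T -> ctr[0]=1
Ev 8: PC=4 idx=0 pred=N actual=T -> ctr[0]=2
Ev 9: PC=4 idx=0 pred=T actual=N -> ctr[0]=1
Ev 10: PC=2 idx=0 pred=N actual=T -> ctr[0]=2
Ev 11: PC=2 idx=0 pred=T actual=N -> ctr[0]=1
Ev 12: PC=4 idx=0 pred=N actual=T -> ctr[0]=2
Ev 13: PC=2 idx=0 pred=T actual=T -> ctr[0]=3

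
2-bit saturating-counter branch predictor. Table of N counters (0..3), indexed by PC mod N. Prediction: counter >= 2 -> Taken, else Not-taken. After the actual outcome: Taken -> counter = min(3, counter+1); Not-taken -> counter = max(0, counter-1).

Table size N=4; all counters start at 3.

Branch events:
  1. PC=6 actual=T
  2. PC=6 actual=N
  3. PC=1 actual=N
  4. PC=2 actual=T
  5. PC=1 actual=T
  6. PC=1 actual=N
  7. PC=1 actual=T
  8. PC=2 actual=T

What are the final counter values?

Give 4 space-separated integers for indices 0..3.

Ev 1: PC=6 idx=2 pred=T actual=T -> ctr[2]=3
Ev 2: PC=6 idx=2 pred=T actual=N -> ctr[2]=2
Ev 3: PC=1 idx=1 pred=T actual=N -> ctr[1]=2
Ev 4: PC=2 idx=2 pred=T actual=T -> ctr[2]=3
Ev 5: PC=1 idx=1 pred=T actual=T -> ctr[1]=3
Ev 6: PC=1 idx=1 pred=T actual=N -> ctr[1]=2
Ev 7: PC=1 idx=1 pred=T actual=T -> ctr[1]=3
Ev 8: PC=2 idx=2 pred=T actual=T -> ctr[2]=3

Answer: 3 3 3 3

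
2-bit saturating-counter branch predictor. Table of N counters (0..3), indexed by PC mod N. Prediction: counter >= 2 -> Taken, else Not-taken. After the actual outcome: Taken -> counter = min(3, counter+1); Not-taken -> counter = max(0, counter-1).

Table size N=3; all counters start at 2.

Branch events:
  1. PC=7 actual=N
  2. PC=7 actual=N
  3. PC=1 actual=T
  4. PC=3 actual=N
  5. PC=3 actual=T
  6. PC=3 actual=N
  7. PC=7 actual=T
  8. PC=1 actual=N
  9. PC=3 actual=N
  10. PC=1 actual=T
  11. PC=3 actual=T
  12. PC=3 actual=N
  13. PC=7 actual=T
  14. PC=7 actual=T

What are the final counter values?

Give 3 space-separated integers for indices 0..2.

Answer: 0 3 2

Derivation:
Ev 1: PC=7 idx=1 pred=T actual=N -> ctr[1]=1
Ev 2: PC=7 idx=1 pred=N actual=N -> ctr[1]=0
Ev 3: PC=1 idx=1 pred=N actual=T -> ctr[1]=1
Ev 4: PC=3 idx=0 pred=T actual=N -> ctr[0]=1
Ev 5: PC=3 idx=0 pred=N actual=T -> ctr[0]=2
Ev 6: PC=3 idx=0 pred=T actual=N -> ctr[0]=1
Ev 7: PC=7 idx=1 pred=N actual=T -> ctr[1]=2
Ev 8: PC=1 idx=1 pred=T actual=N -> ctr[1]=1
Ev 9: PC=3 idx=0 pred=N actual=N -> ctr[0]=0
Ev 10: PC=1 idx=1 pred=N actual=T -> ctr[1]=2
Ev 11: PC=3 idx=0 pred=N actual=T -> ctr[0]=1
Ev 12: PC=3 idx=0 pred=N actual=N -> ctr[0]=0
Ev 13: PC=7 idx=1 pred=T actual=T -> ctr[1]=3
Ev 14: PC=7 idx=1 pred=T actual=T -> ctr[1]=3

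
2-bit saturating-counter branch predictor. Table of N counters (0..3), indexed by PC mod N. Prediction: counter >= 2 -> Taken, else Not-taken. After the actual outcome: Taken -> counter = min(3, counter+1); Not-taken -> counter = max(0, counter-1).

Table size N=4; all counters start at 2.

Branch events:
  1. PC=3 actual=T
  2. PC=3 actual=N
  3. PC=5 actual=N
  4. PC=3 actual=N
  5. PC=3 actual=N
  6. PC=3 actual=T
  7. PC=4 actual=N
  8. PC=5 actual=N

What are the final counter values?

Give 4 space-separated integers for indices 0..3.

Answer: 1 0 2 1

Derivation:
Ev 1: PC=3 idx=3 pred=T actual=T -> ctr[3]=3
Ev 2: PC=3 idx=3 pred=T actual=N -> ctr[3]=2
Ev 3: PC=5 idx=1 pred=T actual=N -> ctr[1]=1
Ev 4: PC=3 idx=3 pred=T actual=N -> ctr[3]=1
Ev 5: PC=3 idx=3 pred=N actual=N -> ctr[3]=0
Ev 6: PC=3 idx=3 pred=N actual=T -> ctr[3]=1
Ev 7: PC=4 idx=0 pred=T actual=N -> ctr[0]=1
Ev 8: PC=5 idx=1 pred=N actual=N -> ctr[1]=0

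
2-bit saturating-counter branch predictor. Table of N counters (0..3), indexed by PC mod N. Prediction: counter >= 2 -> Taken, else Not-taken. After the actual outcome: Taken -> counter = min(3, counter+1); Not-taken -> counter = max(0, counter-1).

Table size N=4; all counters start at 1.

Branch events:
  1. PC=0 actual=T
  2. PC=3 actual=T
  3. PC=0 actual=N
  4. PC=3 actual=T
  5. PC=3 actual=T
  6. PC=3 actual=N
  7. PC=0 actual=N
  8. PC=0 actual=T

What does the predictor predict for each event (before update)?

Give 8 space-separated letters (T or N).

Ev 1: PC=0 idx=0 pred=N actual=T -> ctr[0]=2
Ev 2: PC=3 idx=3 pred=N actual=T -> ctr[3]=2
Ev 3: PC=0 idx=0 pred=T actual=N -> ctr[0]=1
Ev 4: PC=3 idx=3 pred=T actual=T -> ctr[3]=3
Ev 5: PC=3 idx=3 pred=T actual=T -> ctr[3]=3
Ev 6: PC=3 idx=3 pred=T actual=N -> ctr[3]=2
Ev 7: PC=0 idx=0 pred=N actual=N -> ctr[0]=0
Ev 8: PC=0 idx=0 pred=N actual=T -> ctr[0]=1

Answer: N N T T T T N N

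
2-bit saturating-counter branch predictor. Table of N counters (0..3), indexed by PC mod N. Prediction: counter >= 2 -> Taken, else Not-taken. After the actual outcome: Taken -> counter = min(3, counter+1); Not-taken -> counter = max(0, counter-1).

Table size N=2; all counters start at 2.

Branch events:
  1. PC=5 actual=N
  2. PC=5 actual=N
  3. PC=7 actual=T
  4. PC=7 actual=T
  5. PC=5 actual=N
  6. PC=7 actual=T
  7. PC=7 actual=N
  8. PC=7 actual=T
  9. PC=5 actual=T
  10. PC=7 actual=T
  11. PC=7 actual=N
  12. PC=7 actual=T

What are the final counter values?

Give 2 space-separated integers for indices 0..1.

Answer: 2 3

Derivation:
Ev 1: PC=5 idx=1 pred=T actual=N -> ctr[1]=1
Ev 2: PC=5 idx=1 pred=N actual=N -> ctr[1]=0
Ev 3: PC=7 idx=1 pred=N actual=T -> ctr[1]=1
Ev 4: PC=7 idx=1 pred=N actual=T -> ctr[1]=2
Ev 5: PC=5 idx=1 pred=T actual=N -> ctr[1]=1
Ev 6: PC=7 idx=1 pred=N actual=T -> ctr[1]=2
Ev 7: PC=7 idx=1 pred=T actual=N -> ctr[1]=1
Ev 8: PC=7 idx=1 pred=N actual=T -> ctr[1]=2
Ev 9: PC=5 idx=1 pred=T actual=T -> ctr[1]=3
Ev 10: PC=7 idx=1 pred=T actual=T -> ctr[1]=3
Ev 11: PC=7 idx=1 pred=T actual=N -> ctr[1]=2
Ev 12: PC=7 idx=1 pred=T actual=T -> ctr[1]=3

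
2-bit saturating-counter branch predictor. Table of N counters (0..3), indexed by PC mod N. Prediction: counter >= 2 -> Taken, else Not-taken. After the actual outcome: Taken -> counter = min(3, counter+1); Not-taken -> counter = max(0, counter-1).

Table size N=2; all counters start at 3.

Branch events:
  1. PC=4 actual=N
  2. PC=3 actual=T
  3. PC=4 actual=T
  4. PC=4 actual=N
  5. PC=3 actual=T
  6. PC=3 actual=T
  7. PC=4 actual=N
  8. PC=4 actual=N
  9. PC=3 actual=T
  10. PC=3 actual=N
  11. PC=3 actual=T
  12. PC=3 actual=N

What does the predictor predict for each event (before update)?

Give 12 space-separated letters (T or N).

Answer: T T T T T T T N T T T T

Derivation:
Ev 1: PC=4 idx=0 pred=T actual=N -> ctr[0]=2
Ev 2: PC=3 idx=1 pred=T actual=T -> ctr[1]=3
Ev 3: PC=4 idx=0 pred=T actual=T -> ctr[0]=3
Ev 4: PC=4 idx=0 pred=T actual=N -> ctr[0]=2
Ev 5: PC=3 idx=1 pred=T actual=T -> ctr[1]=3
Ev 6: PC=3 idx=1 pred=T actual=T -> ctr[1]=3
Ev 7: PC=4 idx=0 pred=T actual=N -> ctr[0]=1
Ev 8: PC=4 idx=0 pred=N actual=N -> ctr[0]=0
Ev 9: PC=3 idx=1 pred=T actual=T -> ctr[1]=3
Ev 10: PC=3 idx=1 pred=T actual=N -> ctr[1]=2
Ev 11: PC=3 idx=1 pred=T actual=T -> ctr[1]=3
Ev 12: PC=3 idx=1 pred=T actual=N -> ctr[1]=2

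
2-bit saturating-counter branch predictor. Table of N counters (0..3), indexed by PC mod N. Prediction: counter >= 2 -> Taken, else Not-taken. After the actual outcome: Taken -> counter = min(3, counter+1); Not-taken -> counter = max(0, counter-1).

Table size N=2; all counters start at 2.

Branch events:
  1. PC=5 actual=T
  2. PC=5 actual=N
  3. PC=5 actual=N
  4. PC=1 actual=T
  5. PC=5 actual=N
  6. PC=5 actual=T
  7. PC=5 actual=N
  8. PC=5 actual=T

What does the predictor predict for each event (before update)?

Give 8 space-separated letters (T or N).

Ev 1: PC=5 idx=1 pred=T actual=T -> ctr[1]=3
Ev 2: PC=5 idx=1 pred=T actual=N -> ctr[1]=2
Ev 3: PC=5 idx=1 pred=T actual=N -> ctr[1]=1
Ev 4: PC=1 idx=1 pred=N actual=T -> ctr[1]=2
Ev 5: PC=5 idx=1 pred=T actual=N -> ctr[1]=1
Ev 6: PC=5 idx=1 pred=N actual=T -> ctr[1]=2
Ev 7: PC=5 idx=1 pred=T actual=N -> ctr[1]=1
Ev 8: PC=5 idx=1 pred=N actual=T -> ctr[1]=2

Answer: T T T N T N T N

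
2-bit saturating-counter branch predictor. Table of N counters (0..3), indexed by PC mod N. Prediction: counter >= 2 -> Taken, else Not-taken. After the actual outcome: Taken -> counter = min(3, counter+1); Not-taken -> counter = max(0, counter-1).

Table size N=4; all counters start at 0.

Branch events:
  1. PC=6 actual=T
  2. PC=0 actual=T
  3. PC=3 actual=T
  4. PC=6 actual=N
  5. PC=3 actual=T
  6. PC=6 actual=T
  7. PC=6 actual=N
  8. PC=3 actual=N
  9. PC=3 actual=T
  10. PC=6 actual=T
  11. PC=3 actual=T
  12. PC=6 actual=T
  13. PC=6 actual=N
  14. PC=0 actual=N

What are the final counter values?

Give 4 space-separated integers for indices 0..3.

Answer: 0 0 1 3

Derivation:
Ev 1: PC=6 idx=2 pred=N actual=T -> ctr[2]=1
Ev 2: PC=0 idx=0 pred=N actual=T -> ctr[0]=1
Ev 3: PC=3 idx=3 pred=N actual=T -> ctr[3]=1
Ev 4: PC=6 idx=2 pred=N actual=N -> ctr[2]=0
Ev 5: PC=3 idx=3 pred=N actual=T -> ctr[3]=2
Ev 6: PC=6 idx=2 pred=N actual=T -> ctr[2]=1
Ev 7: PC=6 idx=2 pred=N actual=N -> ctr[2]=0
Ev 8: PC=3 idx=3 pred=T actual=N -> ctr[3]=1
Ev 9: PC=3 idx=3 pred=N actual=T -> ctr[3]=2
Ev 10: PC=6 idx=2 pred=N actual=T -> ctr[2]=1
Ev 11: PC=3 idx=3 pred=T actual=T -> ctr[3]=3
Ev 12: PC=6 idx=2 pred=N actual=T -> ctr[2]=2
Ev 13: PC=6 idx=2 pred=T actual=N -> ctr[2]=1
Ev 14: PC=0 idx=0 pred=N actual=N -> ctr[0]=0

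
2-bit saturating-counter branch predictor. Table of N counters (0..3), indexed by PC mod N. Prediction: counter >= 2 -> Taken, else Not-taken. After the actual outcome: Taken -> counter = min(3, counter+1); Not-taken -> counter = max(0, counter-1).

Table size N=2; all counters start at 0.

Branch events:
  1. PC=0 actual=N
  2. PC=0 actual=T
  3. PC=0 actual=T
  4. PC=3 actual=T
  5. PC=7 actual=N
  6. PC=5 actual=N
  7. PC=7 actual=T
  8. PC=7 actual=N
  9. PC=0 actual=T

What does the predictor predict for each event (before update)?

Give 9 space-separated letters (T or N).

Answer: N N N N N N N N T

Derivation:
Ev 1: PC=0 idx=0 pred=N actual=N -> ctr[0]=0
Ev 2: PC=0 idx=0 pred=N actual=T -> ctr[0]=1
Ev 3: PC=0 idx=0 pred=N actual=T -> ctr[0]=2
Ev 4: PC=3 idx=1 pred=N actual=T -> ctr[1]=1
Ev 5: PC=7 idx=1 pred=N actual=N -> ctr[1]=0
Ev 6: PC=5 idx=1 pred=N actual=N -> ctr[1]=0
Ev 7: PC=7 idx=1 pred=N actual=T -> ctr[1]=1
Ev 8: PC=7 idx=1 pred=N actual=N -> ctr[1]=0
Ev 9: PC=0 idx=0 pred=T actual=T -> ctr[0]=3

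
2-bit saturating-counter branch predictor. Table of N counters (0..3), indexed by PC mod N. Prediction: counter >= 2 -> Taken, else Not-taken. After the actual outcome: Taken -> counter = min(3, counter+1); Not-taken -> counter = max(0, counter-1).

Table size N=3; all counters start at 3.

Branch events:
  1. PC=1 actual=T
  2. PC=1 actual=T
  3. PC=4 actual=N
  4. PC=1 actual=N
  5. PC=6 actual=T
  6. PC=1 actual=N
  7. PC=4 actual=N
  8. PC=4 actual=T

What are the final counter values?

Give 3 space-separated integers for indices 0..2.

Ev 1: PC=1 idx=1 pred=T actual=T -> ctr[1]=3
Ev 2: PC=1 idx=1 pred=T actual=T -> ctr[1]=3
Ev 3: PC=4 idx=1 pred=T actual=N -> ctr[1]=2
Ev 4: PC=1 idx=1 pred=T actual=N -> ctr[1]=1
Ev 5: PC=6 idx=0 pred=T actual=T -> ctr[0]=3
Ev 6: PC=1 idx=1 pred=N actual=N -> ctr[1]=0
Ev 7: PC=4 idx=1 pred=N actual=N -> ctr[1]=0
Ev 8: PC=4 idx=1 pred=N actual=T -> ctr[1]=1

Answer: 3 1 3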